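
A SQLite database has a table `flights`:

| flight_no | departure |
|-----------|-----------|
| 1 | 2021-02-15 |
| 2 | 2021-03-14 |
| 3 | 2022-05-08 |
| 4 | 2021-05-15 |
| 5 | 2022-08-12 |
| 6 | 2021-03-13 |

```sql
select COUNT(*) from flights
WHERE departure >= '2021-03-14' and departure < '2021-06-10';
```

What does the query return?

Rows in [2021-03-14, 2021-06-10): 2021-03-14, 2021-05-15 → 2 rows.

2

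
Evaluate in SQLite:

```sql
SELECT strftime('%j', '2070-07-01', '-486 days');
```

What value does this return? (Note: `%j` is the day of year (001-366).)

First apply '-486 days': 2070-07-01 → 2069-03-02.
Day-of-year for 2069-03-02: days since 2069-01-01 inclusive = 61, zero-padded to 061.

061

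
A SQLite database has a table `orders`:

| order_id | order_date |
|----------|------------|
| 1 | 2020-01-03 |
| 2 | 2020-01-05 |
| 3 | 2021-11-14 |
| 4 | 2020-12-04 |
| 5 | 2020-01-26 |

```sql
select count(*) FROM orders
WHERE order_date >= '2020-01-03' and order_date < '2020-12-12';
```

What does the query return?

Rows in [2020-01-03, 2020-12-12): 2020-01-03, 2020-01-05, 2020-12-04, 2020-01-26 → 4 rows.

4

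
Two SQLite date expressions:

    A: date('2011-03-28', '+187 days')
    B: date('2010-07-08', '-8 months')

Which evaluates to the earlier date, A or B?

B

A = 2011-10-01.
B = 2009-11-08.
B is earlier.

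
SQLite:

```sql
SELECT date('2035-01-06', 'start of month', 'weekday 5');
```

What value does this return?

`start of month` rewinds 2035-01-06 to 2035-01-01.
`weekday 5` advances to the next Friday; 2035-01-01 is a Monday, so it moves forward to 2035-01-05.

2035-01-05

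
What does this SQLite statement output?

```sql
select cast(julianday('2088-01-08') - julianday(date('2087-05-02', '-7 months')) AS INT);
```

463

Adding -7 months to 2087-05-02 gives 2086-10-02.
29 days remain in October 2086 after the 2nd (31 − 2).
Full months from November 2086 through December 2087 contribute their day counts.
Then 8 days into January 2088.
Total: 29 + 30 + 31 + 31 + 28 + 31 + 30 + 31 + 30 + 31 + 31 + 30 + 31 + 30 + 31 + 8 = 463.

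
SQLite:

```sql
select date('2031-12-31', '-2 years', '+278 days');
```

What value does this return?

Adding -2 years to 2031-12-31 gives 2029-12-31.
Applying '+278 days' to 2029-12-31: counting 278 days forward gives 2030-10-05.

2030-10-05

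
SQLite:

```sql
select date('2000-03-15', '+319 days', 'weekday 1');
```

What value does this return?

2001-01-29

Applying '+319 days' to 2000-03-15: counting 319 days forward gives 2001-01-28.
`weekday 1` advances to the next Monday; 2001-01-28 is a Sunday, so it moves forward to 2001-01-29.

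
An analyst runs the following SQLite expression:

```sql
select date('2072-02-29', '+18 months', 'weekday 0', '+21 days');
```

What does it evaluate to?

2073-09-24

Adding +18 months to 2072-02-29 gives 2073-08-29.
`weekday 0` advances to the next Sunday; 2073-08-29 is a Tuesday, so it moves forward to 2073-09-03.
Advancing 21 more days within September lands on 2073-09-24.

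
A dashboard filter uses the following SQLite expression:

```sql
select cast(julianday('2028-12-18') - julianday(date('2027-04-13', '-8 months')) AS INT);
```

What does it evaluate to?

Adding -8 months to 2027-04-13 gives 2026-08-13.
18 days remain in August 2026 after the 13th (31 − 13).
Full months from September 2026 through November 2028 contribute their day counts.
Then 18 days into December 2028.
Total: 18 + 30 + 31 + 30 + 31 + 31 + 28 + 31 + 30 + 31 + 30 + 31 + 31 + 30 + 31 + 30 + 31 + 31 + 29 + 31 + 30 + 31 + 30 + 31 + 31 + 30 + 31 + 30 + 18 = 858.

858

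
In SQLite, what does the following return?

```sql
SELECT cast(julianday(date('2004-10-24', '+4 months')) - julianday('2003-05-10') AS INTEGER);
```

Adding +4 months to 2004-10-24 gives 2005-02-24.
21 days remain in May 2003 after the 10th (31 − 10).
Full months from June 2003 through January 2005 contribute their day counts.
Then 24 days into February 2005.
Total: 21 + 30 + 31 + 31 + 30 + 31 + 30 + 31 + 31 + 29 + 31 + 30 + 31 + 30 + 31 + 31 + 30 + 31 + 30 + 31 + 31 + 24 = 656.

656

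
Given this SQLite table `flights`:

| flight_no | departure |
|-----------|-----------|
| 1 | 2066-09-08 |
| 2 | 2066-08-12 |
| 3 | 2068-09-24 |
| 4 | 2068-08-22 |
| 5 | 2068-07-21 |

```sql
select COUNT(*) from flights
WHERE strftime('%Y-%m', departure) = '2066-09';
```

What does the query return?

Rows with year-month 2066-09: 2066-09-08 → 1.

1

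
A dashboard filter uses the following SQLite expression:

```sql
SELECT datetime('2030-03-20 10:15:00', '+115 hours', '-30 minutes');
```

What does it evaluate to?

+115 hours from 2030-03-20 10:15:00 is 2030-03-25 05:15:00 (crosses midnight).
-30 minutes from 2030-03-25 05:15:00 is 2030-03-25 04:45:00.

2030-03-25 04:45:00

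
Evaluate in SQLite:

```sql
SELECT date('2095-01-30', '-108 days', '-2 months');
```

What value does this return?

Applying '-108 days' to 2095-01-30: counting 108 days back gives 2094-10-14.
Adding -2 months to 2094-10-14 gives 2094-08-14.

2094-08-14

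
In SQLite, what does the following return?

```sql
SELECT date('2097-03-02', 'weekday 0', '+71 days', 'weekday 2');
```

2097-05-14

`weekday 0` advances to the next Sunday; 2097-03-02 is a Saturday, so it moves forward to 2097-03-03.
Applying '+71 days' to 2097-03-03: counting 71 days forward gives 2097-05-13.
`weekday 2` advances to the next Tuesday; 2097-05-13 is a Monday, so it moves forward to 2097-05-14.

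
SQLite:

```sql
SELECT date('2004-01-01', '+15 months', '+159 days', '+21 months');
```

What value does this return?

Adding +15 months to 2004-01-01 gives 2005-04-01.
Applying '+159 days' to 2005-04-01: counting 159 days forward gives 2005-09-07.
Adding +21 months to 2005-09-07 gives 2007-06-07.

2007-06-07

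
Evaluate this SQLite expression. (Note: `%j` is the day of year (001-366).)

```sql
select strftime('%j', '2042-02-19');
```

Day-of-year for 2042-02-19: days since 2042-01-01 inclusive = 50, zero-padded to 050.

050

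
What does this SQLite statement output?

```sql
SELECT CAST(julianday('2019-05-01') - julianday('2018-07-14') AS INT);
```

291

17 days remain in July 2018 after the 14th (31 − 14).
Full months from August 2018 through April 2019 contribute their day counts.
Then 1 day into May 2019.
Total: 17 + 31 + 30 + 31 + 30 + 31 + 31 + 28 + 31 + 30 + 1 = 291.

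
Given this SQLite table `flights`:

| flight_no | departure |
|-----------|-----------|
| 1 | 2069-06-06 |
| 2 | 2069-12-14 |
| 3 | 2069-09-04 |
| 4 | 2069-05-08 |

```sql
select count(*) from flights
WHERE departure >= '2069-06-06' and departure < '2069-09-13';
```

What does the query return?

Rows in [2069-06-06, 2069-09-13): 2069-06-06, 2069-09-04 → 2 rows.

2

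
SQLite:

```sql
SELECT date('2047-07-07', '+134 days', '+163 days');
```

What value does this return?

Applying '+134 days' to 2047-07-07: counting 134 days forward gives 2047-11-18.
Applying '+163 days' to 2047-11-18: counting 163 days forward gives 2048-04-29.

2048-04-29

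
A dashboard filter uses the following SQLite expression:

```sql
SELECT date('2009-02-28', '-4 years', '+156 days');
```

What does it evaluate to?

Adding -4 years to 2009-02-28 gives 2005-02-28.
Applying '+156 days' to 2005-02-28: counting 156 days forward gives 2005-08-03.

2005-08-03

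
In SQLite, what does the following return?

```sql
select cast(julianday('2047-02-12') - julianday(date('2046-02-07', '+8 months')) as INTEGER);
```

128

Adding +8 months to 2046-02-07 gives 2046-10-07.
24 days remain in October 2046 after the 7th (31 − 7).
November 2046: 30 days.
December 2046: 31 days.
January 2047: 31 days.
Then 12 days into February 2047.
Total: 24 + 30 + 31 + 31 + 12 = 128.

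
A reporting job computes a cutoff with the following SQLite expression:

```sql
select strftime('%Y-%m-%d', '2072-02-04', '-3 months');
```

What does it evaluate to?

First apply '-3 months': 2072-02-04 → 2071-11-04.
`%Y-%m-%d` extracts the ISO date: 2071-11-04.

2071-11-04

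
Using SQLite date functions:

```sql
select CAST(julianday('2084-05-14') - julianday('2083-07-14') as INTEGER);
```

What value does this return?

305

17 days remain in July 2083 after the 14th (31 − 14).
Full months from August 2083 through April 2084 contribute their day counts.
Then 14 days into May 2084.
Total: 17 + 31 + 30 + 31 + 30 + 31 + 31 + 29 + 31 + 30 + 14 = 305.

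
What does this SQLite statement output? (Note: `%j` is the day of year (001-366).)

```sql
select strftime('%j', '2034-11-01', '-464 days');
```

206

First apply '-464 days': 2034-11-01 → 2033-07-25.
Day-of-year for 2033-07-25: days since 2033-01-01 inclusive = 206, zero-padded to 206.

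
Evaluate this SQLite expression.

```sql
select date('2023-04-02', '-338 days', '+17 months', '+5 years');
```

Applying '-338 days' to 2023-04-02: counting 338 days back gives 2022-04-29.
Adding +17 months to 2022-04-29 gives 2023-09-29.
Adding +5 years to 2023-09-29 gives 2028-09-29.

2028-09-29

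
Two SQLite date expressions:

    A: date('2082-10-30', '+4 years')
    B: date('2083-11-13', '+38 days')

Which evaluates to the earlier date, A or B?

A = 2086-10-30.
B = 2083-12-21.
B is earlier.

B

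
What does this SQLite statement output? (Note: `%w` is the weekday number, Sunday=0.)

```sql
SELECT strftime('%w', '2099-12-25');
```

2099-12-25 is a Friday; with Sunday=0 that is 5.

5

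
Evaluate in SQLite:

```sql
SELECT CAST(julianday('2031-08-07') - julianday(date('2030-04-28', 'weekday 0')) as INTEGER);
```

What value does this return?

466

`weekday 0` advances to the next Sunday; 2030-04-28 is already a Sunday, so it stays at 2030-04-28.
2 days remain in April 2030 after the 28th (30 − 28).
Full months from May 2030 through July 2031 contribute their day counts.
Then 7 days into August 2031.
Total: 2 + 31 + 30 + 31 + 31 + 30 + 31 + 30 + 31 + 31 + 28 + 31 + 30 + 31 + 30 + 31 + 7 = 466.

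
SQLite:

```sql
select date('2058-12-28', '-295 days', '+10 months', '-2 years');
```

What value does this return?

2057-01-08

Applying '-295 days' to 2058-12-28: counting 295 days back gives 2058-03-08.
Adding +10 months to 2058-03-08 gives 2059-01-08.
Adding -2 years to 2059-01-08 gives 2057-01-08.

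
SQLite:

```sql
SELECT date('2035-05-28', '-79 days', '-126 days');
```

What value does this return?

Applying '-79 days' to 2035-05-28: counting 79 days back gives 2035-03-10.
Applying '-126 days' to 2035-03-10: counting 126 days back gives 2034-11-04.

2034-11-04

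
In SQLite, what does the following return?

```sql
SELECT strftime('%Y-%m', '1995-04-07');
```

`%Y-%m` extracts the year-month: 1995-04.

1995-04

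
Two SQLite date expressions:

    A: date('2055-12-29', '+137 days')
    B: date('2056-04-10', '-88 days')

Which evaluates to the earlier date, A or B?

B

A = 2056-05-14.
B = 2056-01-13.
B is earlier.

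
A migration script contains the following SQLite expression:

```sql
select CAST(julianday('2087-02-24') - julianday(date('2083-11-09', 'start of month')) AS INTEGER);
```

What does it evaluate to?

`start of month` rewinds 2083-11-09 to 2083-11-01.
29 days remain in November 2083 after the 1st (30 − 1).
Full months from December 2083 through January 2087 contribute their day counts.
Then 24 days into February 2087.
Total: 29 + 31 + 31 + 29 + 31 + 30 + 31 + 30 + 31 + 31 + 30 + 31 + 30 + 31 + 31 + 28 + 31 + 30 + 31 + 30 + 31 + 31 + 30 + 31 + 30 + 31 + 31 + 28 + 31 + 30 + 31 + 30 + 31 + 31 + 30 + 31 + 30 + 31 + 31 + 24 = 1211.

1211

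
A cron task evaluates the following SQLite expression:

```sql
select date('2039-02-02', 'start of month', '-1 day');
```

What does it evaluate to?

`start of month` rewinds 2039-02-02 to 2039-02-01.
Going back 1 day from 2039-02-01 reaches 2039-01-31 (last day of January, 31 days).

2039-01-31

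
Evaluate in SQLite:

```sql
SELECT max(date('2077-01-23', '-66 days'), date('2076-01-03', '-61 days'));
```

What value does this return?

date('2077-01-23', '-66 days') → 2076-11-18.
date('2076-01-03', '-61 days') → 2075-11-03.
Later of the two is 2076-11-18.

2076-11-18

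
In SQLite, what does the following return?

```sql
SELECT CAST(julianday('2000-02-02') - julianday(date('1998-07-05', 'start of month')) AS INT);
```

`start of month` rewinds 1998-07-05 to 1998-07-01.
30 days remain in July 1998 after the 1st (31 − 1).
Full months from August 1998 through January 2000 contribute their day counts.
Then 2 days into February 2000.
Total: 30 + 31 + 30 + 31 + 30 + 31 + 31 + 28 + 31 + 30 + 31 + 30 + 31 + 31 + 30 + 31 + 30 + 31 + 31 + 2 = 581.

581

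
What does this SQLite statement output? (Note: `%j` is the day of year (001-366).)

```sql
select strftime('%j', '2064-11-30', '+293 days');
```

262

First apply '+293 days': 2064-11-30 → 2065-09-19.
Day-of-year for 2065-09-19: days since 2065-01-01 inclusive = 262, zero-padded to 262.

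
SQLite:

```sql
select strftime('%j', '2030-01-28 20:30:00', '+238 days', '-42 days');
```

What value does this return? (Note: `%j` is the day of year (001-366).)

First apply '+238 days', '-42 days': 2030-01-28 20:30:00 → 2030-08-12 20:30:00.
Day-of-year for 2030-08-12: days since 2030-01-01 inclusive = 224, zero-padded to 224.

224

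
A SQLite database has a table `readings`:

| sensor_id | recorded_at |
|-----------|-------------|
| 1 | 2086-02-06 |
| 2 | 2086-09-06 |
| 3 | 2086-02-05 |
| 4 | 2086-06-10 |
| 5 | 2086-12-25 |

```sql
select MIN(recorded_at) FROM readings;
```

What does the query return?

MIN over {2086-02-05, 2086-02-06, 2086-06-10, 2086-09-06, 2086-12-25}.

2086-02-05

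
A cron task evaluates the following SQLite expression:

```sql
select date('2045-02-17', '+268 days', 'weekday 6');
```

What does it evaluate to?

Applying '+268 days' to 2045-02-17: counting 268 days forward gives 2045-11-12.
`weekday 6` advances to the next Saturday; 2045-11-12 is a Sunday, so it moves forward to 2045-11-18.

2045-11-18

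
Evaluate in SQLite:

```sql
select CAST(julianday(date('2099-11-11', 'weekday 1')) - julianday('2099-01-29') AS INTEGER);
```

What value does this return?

`weekday 1` advances to the next Monday; 2099-11-11 is a Wednesday, so it moves forward to 2099-11-16.
2 days remain in January 2099 after the 29th (31 − 29).
Full months from February 2099 through October 2099 contribute their day counts.
Then 16 days into November 2099.
Total: 2 + 28 + 31 + 30 + 31 + 30 + 31 + 31 + 30 + 31 + 16 = 291.

291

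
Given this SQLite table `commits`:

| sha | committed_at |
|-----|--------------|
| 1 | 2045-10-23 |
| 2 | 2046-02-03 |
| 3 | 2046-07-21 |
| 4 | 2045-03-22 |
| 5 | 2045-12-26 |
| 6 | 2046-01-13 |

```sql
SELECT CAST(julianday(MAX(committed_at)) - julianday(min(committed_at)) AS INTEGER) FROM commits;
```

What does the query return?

486

MIN = 2045-03-22, MAX = 2046-07-21.
9 days remain in March 2045 after the 22nd (31 − 22).
Full months from April 2045 through June 2046 contribute their day counts.
Then 21 days into July 2046.
Total: 9 + 30 + 31 + 30 + 31 + 31 + 30 + 31 + 30 + 31 + 31 + 28 + 31 + 30 + 31 + 30 + 21 = 486.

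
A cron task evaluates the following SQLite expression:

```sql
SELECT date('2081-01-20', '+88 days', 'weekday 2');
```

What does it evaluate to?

2081-04-22

Applying '+88 days' to 2081-01-20: counting 88 days forward gives 2081-04-18.
`weekday 2` advances to the next Tuesday; 2081-04-18 is a Friday, so it moves forward to 2081-04-22.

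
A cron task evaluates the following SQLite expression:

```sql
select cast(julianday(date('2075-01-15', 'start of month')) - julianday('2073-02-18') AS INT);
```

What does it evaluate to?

682

`start of month` rewinds 2075-01-15 to 2075-01-01.
10 days remain in February 2073 after the 18th (28 − 18).
Full months from March 2073 through December 2074 contribute their day counts.
Then 1 day into January 2075.
Total: 10 + 31 + 30 + 31 + 30 + 31 + 31 + 30 + 31 + 30 + 31 + 31 + 28 + 31 + 30 + 31 + 30 + 31 + 31 + 30 + 31 + 30 + 31 + 1 = 682.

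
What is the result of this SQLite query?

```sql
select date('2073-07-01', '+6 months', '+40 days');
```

2074-02-10

Adding +6 months to 2073-07-01 gives 2074-01-01.
January 2074 has 31 days; 30 remain after the 1st, so 31 days reach 2074-02-01.
Advancing 9 more days within February lands on 2074-02-10.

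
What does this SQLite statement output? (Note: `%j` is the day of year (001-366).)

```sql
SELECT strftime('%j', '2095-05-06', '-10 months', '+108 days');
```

First apply '-10 months', '+108 days': 2095-05-06 → 2094-10-22.
Day-of-year for 2094-10-22: days since 2094-01-01 inclusive = 295, zero-padded to 295.

295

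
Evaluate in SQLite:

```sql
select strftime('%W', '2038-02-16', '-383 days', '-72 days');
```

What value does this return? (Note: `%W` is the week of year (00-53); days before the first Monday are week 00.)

46

First apply '-383 days', '-72 days': 2038-02-16 → 2036-11-18.
2036-11-18 is a Tuesday. SQLite's %W counts Mondays since the year started; the result is 46.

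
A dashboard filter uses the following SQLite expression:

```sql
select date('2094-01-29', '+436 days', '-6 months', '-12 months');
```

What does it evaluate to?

Applying '+436 days' to 2094-01-29: counting 436 days forward gives 2095-04-10.
Adding -6 months to 2095-04-10 gives 2094-10-10.
Adding -12 months to 2094-10-10 gives 2093-10-10.

2093-10-10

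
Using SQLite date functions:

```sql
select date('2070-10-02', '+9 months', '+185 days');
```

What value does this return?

Adding +9 months to 2070-10-02 gives 2071-07-02.
Applying '+185 days' to 2071-07-02: counting 185 days forward gives 2072-01-03.

2072-01-03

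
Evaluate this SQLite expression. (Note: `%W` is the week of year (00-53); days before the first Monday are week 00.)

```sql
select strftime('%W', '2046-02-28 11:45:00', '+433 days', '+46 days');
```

First apply '+433 days', '+46 days': 2046-02-28 11:45:00 → 2047-06-22 11:45:00.
2047-06-22 is a Saturday. SQLite's %W counts Mondays since the year started; the result is 24.

24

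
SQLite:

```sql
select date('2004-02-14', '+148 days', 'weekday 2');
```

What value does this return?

Applying '+148 days' to 2004-02-14: counting 148 days forward gives 2004-07-11.
`weekday 2` advances to the next Tuesday; 2004-07-11 is a Sunday, so it moves forward to 2004-07-13.

2004-07-13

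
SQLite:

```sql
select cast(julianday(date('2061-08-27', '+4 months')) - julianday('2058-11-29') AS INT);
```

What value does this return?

Adding +4 months to 2061-08-27 gives 2061-12-27.
1 day remains in November 2058 after the 29th (30 − 29).
Full months from December 2058 through November 2061 contribute their day counts.
Then 27 days into December 2061.
Total: 1 + 31 + 31 + 28 + 31 + 30 + 31 + 30 + 31 + 31 + 30 + 31 + 30 + 31 + 31 + 29 + 31 + 30 + 31 + 30 + 31 + 31 + 30 + 31 + 30 + 31 + 31 + 28 + 31 + 30 + 31 + 30 + 31 + 31 + 30 + 31 + 30 + 27 = 1124.

1124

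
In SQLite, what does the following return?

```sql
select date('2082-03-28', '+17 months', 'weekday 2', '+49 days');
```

Adding +17 months to 2082-03-28 gives 2083-08-28.
`weekday 2` advances to the next Tuesday; 2083-08-28 is a Saturday, so it moves forward to 2083-08-31.
Applying '+49 days' to 2083-08-31: counting 49 days forward gives 2083-10-19.

2083-10-19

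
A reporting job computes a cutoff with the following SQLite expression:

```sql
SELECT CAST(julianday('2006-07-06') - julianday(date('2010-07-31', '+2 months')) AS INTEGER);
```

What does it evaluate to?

Adding +2 months to 2010-07-31 targets 2010-09-31. September 2010 has only 30 days, so SQLite normalizes the 1-day overflow forward to 2010-10-01.
25 days remain in July 2006 after the 6th (31 − 6).
Full months from August 2006 through September 2010 contribute their day counts.
Then 1 day into October 2010.
Total: 25 + 31 + 30 + 31 + 30 + 31 + 31 + 28 + 31 + 30 + 31 + 30 + 31 + 31 + 30 + 31 + 30 + 31 + 31 + 29 + 31 + 30 + 31 + 30 + 31 + 31 + 30 + 31 + 30 + 31 + 31 + 28 + 31 + 30 + 31 + 30 + 31 + 31 + 30 + 31 + 30 + 31 + 31 + 28 + 31 + 30 + 31 + 30 + 31 + 31 + 30 + 1 = 1548.
The subtraction is earlier − later, so the result is −1548 → -1548.

-1548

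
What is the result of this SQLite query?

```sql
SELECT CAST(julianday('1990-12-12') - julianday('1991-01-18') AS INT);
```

-37

19 days remain in December 1990 after the 12th (31 − 12).
Then 18 days into January 1991.
Total: 19 + 18 = 37.
The subtraction is earlier − later, so the result is −37 → -37.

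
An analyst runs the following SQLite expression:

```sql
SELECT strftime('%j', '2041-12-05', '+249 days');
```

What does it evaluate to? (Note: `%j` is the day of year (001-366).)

223

First apply '+249 days': 2041-12-05 → 2042-08-11.
Day-of-year for 2042-08-11: days since 2042-01-01 inclusive = 223, zero-padded to 223.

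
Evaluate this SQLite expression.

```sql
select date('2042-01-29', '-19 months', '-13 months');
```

Adding -19 months to 2042-01-29 gives 2040-06-29.
Adding -13 months to 2040-06-29 gives 2039-05-29.

2039-05-29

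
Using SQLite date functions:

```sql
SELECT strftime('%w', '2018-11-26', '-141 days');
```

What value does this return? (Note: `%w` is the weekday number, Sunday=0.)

0

First apply '-141 days': 2018-11-26 → 2018-07-08.
2018-07-08 is a Sunday; with Sunday=0 that is 0.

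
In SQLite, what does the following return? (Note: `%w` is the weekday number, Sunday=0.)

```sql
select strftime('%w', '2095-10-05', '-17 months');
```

3

First apply '-17 months': 2095-10-05 → 2094-05-05.
2094-05-05 is a Wednesday; with Sunday=0 that is 3.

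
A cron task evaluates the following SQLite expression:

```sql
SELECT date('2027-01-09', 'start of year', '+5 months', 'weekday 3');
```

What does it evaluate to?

`start of year` rewinds 2027-01-09 to 2027-01-01.
Adding +5 months to 2027-01-01 gives 2027-06-01.
`weekday 3` advances to the next Wednesday; 2027-06-01 is a Tuesday, so it moves forward to 2027-06-02.

2027-06-02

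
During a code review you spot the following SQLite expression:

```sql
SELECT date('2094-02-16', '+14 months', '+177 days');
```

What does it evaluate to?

2095-10-10

Adding +14 months to 2094-02-16 gives 2095-04-16.
Applying '+177 days' to 2095-04-16: counting 177 days forward gives 2095-10-10.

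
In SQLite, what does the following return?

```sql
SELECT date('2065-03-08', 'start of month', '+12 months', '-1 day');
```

2066-02-28

`start of month` rewinds 2065-03-08 to 2065-03-01.
Adding +12 months to 2065-03-01 gives 2066-03-01.
Going back 1 day from 2066-03-01 reaches 2066-02-28 (last day of February, 28 days).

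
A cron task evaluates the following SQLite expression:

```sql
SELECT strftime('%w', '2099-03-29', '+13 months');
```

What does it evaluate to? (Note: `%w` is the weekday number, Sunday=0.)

4

First apply '+13 months': 2099-03-29 → 2100-04-29.
2100-04-29 is a Thursday; with Sunday=0 that is 4.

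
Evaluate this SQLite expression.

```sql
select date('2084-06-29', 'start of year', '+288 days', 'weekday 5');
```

2084-10-20

`start of year` rewinds 2084-06-29 to 2084-01-01.
Applying '+288 days' to 2084-01-01: counting 288 days forward gives 2084-10-15.
`weekday 5` advances to the next Friday; 2084-10-15 is a Sunday, so it moves forward to 2084-10-20.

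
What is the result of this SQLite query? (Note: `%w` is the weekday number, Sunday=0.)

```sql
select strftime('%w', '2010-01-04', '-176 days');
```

First apply '-176 days': 2010-01-04 → 2009-07-12.
2009-07-12 is a Sunday; with Sunday=0 that is 0.

0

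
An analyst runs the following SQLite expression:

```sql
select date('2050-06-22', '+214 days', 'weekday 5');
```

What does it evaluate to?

Applying '+214 days' to 2050-06-22: counting 214 days forward gives 2051-01-22.
`weekday 5` advances to the next Friday; 2051-01-22 is a Sunday, so it moves forward to 2051-01-27.

2051-01-27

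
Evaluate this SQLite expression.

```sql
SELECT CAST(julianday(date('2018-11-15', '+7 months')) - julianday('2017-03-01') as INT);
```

836

Adding +7 months to 2018-11-15 gives 2019-06-15.
30 days remain in March 2017 after the 1st (31 − 1).
Full months from April 2017 through May 2019 contribute their day counts.
Then 15 days into June 2019.
Total: 30 + 30 + 31 + 30 + 31 + 31 + 30 + 31 + 30 + 31 + 31 + 28 + 31 + 30 + 31 + 30 + 31 + 31 + 30 + 31 + 30 + 31 + 31 + 28 + 31 + 30 + 31 + 15 = 836.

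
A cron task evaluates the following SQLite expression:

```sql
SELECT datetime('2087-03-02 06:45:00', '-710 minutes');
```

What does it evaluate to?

710 minutes = 11h 50m; -710 minutes from 2087-03-02 06:45:00 is 2087-03-01 18:55:00 (crosses midnight).

2087-03-01 18:55:00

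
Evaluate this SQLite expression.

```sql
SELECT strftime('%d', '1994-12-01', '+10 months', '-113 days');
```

10

First apply '+10 months', '-113 days': 1994-12-01 → 1995-06-10.
`%d` extracts the 2-digit day of month: 10.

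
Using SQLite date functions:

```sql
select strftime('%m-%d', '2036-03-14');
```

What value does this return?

03-14

`%m-%d` extracts the month-day: 03-14.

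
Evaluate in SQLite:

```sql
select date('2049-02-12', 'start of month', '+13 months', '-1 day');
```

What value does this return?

`start of month` rewinds 2049-02-12 to 2049-02-01.
Adding +13 months to 2049-02-01 gives 2050-03-01.
Going back 1 day from 2050-03-01 reaches 2050-02-28 (last day of February, 28 days).

2050-02-28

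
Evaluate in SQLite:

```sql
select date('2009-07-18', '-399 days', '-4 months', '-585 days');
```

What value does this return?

Applying '-399 days' to 2009-07-18: counting 399 days back gives 2008-06-14.
Adding -4 months to 2008-06-14 gives 2008-02-14.
Applying '-585 days' to 2008-02-14: counting 585 days back gives 2006-07-09.

2006-07-09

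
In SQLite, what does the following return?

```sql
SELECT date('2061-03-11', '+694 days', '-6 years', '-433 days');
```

Applying '+694 days' to 2061-03-11: counting 694 days forward gives 2063-02-03.
Adding -6 years to 2063-02-03 gives 2057-02-03.
Applying '-433 days' to 2057-02-03: counting 433 days back gives 2055-11-28.

2055-11-28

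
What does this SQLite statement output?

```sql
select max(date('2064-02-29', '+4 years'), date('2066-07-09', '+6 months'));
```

date('2064-02-29', '+4 years') → 2068-02-29.
date('2066-07-09', '+6 months') → 2067-01-09.
Later of the two is 2068-02-29.

2068-02-29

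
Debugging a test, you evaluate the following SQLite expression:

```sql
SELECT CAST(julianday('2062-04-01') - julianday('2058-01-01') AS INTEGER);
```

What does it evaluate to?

1551

30 days remain in January 2058 after the 1st (31 − 1).
Full months from February 2058 through March 2062 contribute their day counts.
Then 1 day into April 2062.
Total: 30 + 28 + 31 + 30 + 31 + 30 + 31 + 31 + 30 + 31 + 30 + 31 + 31 + 28 + 31 + 30 + 31 + 30 + 31 + 31 + 30 + 31 + 30 + 31 + 31 + 29 + 31 + 30 + 31 + 30 + 31 + 31 + 30 + 31 + 30 + 31 + 31 + 28 + 31 + 30 + 31 + 30 + 31 + 31 + 30 + 31 + 30 + 31 + 31 + 28 + 31 + 1 = 1551.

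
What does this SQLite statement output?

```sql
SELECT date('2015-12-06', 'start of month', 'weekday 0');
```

`start of month` rewinds 2015-12-06 to 2015-12-01.
`weekday 0` advances to the next Sunday; 2015-12-01 is a Tuesday, so it moves forward to 2015-12-06.

2015-12-06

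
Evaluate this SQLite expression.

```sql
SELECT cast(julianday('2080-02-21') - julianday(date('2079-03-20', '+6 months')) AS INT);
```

154

Adding +6 months to 2079-03-20 gives 2079-09-20.
10 days remain in September 2079 after the 20th (30 − 20).
October 2079: 31 days.
November 2079: 30 days.
December 2079: 31 days.
January 2080: 31 days.
Then 21 days into February 2080.
Total: 10 + 31 + 30 + 31 + 31 + 21 = 154.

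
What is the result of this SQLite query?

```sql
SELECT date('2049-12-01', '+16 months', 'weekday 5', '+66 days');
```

Adding +16 months to 2049-12-01 gives 2051-04-01.
`weekday 5` advances to the next Friday; 2051-04-01 is a Saturday, so it moves forward to 2051-04-07.
Applying '+66 days' to 2051-04-07: counting 66 days forward gives 2051-06-12.

2051-06-12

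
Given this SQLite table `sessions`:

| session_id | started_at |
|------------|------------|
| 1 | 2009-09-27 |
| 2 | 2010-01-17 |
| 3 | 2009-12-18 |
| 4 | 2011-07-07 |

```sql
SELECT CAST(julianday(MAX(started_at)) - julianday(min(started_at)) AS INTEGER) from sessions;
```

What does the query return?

MIN = 2009-09-27, MAX = 2011-07-07.
3 days remain in September 2009 after the 27th (30 − 27).
Full months from October 2009 through June 2011 contribute their day counts.
Then 7 days into July 2011.
Total: 3 + 31 + 30 + 31 + 31 + 28 + 31 + 30 + 31 + 30 + 31 + 31 + 30 + 31 + 30 + 31 + 31 + 28 + 31 + 30 + 31 + 30 + 7 = 648.

648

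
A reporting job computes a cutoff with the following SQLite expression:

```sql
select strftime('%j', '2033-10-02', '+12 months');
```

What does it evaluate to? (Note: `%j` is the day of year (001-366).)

275

First apply '+12 months': 2033-10-02 → 2034-10-02.
Day-of-year for 2034-10-02: days since 2034-01-01 inclusive = 275, zero-padded to 275.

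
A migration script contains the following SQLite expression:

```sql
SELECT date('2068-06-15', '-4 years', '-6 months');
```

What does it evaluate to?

2063-12-15

Adding -4 years to 2068-06-15 gives 2064-06-15.
Adding -6 months to 2064-06-15 gives 2063-12-15.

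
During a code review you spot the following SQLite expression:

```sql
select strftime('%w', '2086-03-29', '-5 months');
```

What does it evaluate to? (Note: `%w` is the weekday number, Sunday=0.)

First apply '-5 months': 2086-03-29 → 2085-10-29.
2085-10-29 is a Monday; with Sunday=0 that is 1.

1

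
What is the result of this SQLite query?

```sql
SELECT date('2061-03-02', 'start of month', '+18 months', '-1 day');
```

`start of month` rewinds 2061-03-02 to 2061-03-01.
Adding +18 months to 2061-03-01 gives 2062-09-01.
Going back 1 day from 2062-09-01 reaches 2062-08-31 (last day of August, 31 days).

2062-08-31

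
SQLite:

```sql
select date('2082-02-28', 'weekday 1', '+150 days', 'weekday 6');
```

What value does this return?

2082-08-01

`weekday 1` advances to the next Monday; 2082-02-28 is a Saturday, so it moves forward to 2082-03-02.
Applying '+150 days' to 2082-03-02: counting 150 days forward gives 2082-07-30.
`weekday 6` advances to the next Saturday; 2082-07-30 is a Thursday, so it moves forward to 2082-08-01.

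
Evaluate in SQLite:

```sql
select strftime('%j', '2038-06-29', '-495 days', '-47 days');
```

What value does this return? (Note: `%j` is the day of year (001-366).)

003

First apply '-495 days', '-47 days': 2038-06-29 → 2037-01-03.
Day-of-year for 2037-01-03: days since 2037-01-01 inclusive = 3, zero-padded to 003.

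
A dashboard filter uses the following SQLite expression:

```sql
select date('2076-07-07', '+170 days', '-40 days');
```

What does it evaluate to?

2076-11-14

Applying '+170 days' to 2076-07-07: counting 170 days forward gives 2076-12-24.
Going back 24 days from 2076-12-24 reaches 2076-11-30 (last day of November, 30 days).
Going back 16 days within November lands on 2076-11-14.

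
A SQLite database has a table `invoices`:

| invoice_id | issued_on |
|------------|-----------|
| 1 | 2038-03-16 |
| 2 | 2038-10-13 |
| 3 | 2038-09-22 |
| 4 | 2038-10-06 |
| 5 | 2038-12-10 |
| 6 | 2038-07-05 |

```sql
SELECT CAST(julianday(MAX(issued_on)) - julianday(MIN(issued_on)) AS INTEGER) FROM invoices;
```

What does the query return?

MIN = 2038-03-16, MAX = 2038-12-10.
15 days remain in March 2038 after the 16th (31 − 16).
Full months from April 2038 through November 2038 contribute their day counts.
Then 10 days into December 2038.
Total: 15 + 30 + 31 + 30 + 31 + 31 + 30 + 31 + 30 + 10 = 269.

269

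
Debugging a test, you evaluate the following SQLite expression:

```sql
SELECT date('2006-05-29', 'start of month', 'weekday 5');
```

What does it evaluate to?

2006-05-05

`start of month` rewinds 2006-05-29 to 2006-05-01.
`weekday 5` advances to the next Friday; 2006-05-01 is a Monday, so it moves forward to 2006-05-05.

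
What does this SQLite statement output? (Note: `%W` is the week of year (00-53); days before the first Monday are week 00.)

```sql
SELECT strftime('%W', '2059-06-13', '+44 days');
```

First apply '+44 days': 2059-06-13 → 2059-07-27.
2059-07-27 is a Sunday. SQLite's %W counts Mondays since the year started; the result is 29.

29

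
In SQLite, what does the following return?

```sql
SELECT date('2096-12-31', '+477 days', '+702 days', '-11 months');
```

Applying '+477 days' to 2096-12-31: counting 477 days forward gives 2098-04-22.
Applying '+702 days' to 2098-04-22: counting 702 days forward gives 2100-03-25.
Adding -11 months to 2100-03-25 gives 2099-04-25.

2099-04-25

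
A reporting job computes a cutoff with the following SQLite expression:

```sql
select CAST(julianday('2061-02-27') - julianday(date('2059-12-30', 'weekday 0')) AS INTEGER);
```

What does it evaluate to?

`weekday 0` advances to the next Sunday; 2059-12-30 is a Tuesday, so it moves forward to 2060-01-04.
27 days remain in January 2060 after the 4th (31 − 4).
Full months from February 2060 through January 2061 contribute their day counts.
Then 27 days into February 2061.
Total: 27 + 29 + 31 + 30 + 31 + 30 + 31 + 31 + 30 + 31 + 30 + 31 + 31 + 27 = 420.

420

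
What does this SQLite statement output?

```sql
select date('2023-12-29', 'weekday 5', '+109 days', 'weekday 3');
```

`weekday 5` advances to the next Friday; 2023-12-29 is already a Friday, so it stays at 2023-12-29.
Applying '+109 days' to 2023-12-29: counting 109 days forward gives 2024-04-16.
`weekday 3` advances to the next Wednesday; 2024-04-16 is a Tuesday, so it moves forward to 2024-04-17.

2024-04-17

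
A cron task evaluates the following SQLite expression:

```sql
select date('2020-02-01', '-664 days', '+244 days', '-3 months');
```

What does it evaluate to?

Applying '-664 days' to 2020-02-01: counting 664 days back gives 2018-04-08.
Applying '+244 days' to 2018-04-08: counting 244 days forward gives 2018-12-08.
Adding -3 months to 2018-12-08 gives 2018-09-08.

2018-09-08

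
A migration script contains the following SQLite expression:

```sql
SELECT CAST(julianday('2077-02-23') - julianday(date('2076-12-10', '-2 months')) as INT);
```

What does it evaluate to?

Adding -2 months to 2076-12-10 gives 2076-10-10.
21 days remain in October 2076 after the 10th (31 − 10).
November 2076: 30 days.
December 2076: 31 days.
January 2077: 31 days.
Then 23 days into February 2077.
Total: 21 + 30 + 31 + 31 + 23 = 136.

136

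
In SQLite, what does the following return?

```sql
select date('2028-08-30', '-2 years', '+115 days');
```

Adding -2 years to 2028-08-30 gives 2026-08-30.
Applying '+115 days' to 2026-08-30: counting 115 days forward gives 2026-12-23.

2026-12-23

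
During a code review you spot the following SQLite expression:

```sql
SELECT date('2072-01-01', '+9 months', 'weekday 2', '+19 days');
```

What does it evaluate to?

2072-10-23

Adding +9 months to 2072-01-01 gives 2072-10-01.
`weekday 2` advances to the next Tuesday; 2072-10-01 is a Saturday, so it moves forward to 2072-10-04.
Advancing 19 more days within October lands on 2072-10-23.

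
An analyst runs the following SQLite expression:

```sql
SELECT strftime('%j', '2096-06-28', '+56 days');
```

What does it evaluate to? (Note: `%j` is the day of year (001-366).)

236

First apply '+56 days': 2096-06-28 → 2096-08-23.
Day-of-year for 2096-08-23: days since 2096-01-01 inclusive = 236, zero-padded to 236.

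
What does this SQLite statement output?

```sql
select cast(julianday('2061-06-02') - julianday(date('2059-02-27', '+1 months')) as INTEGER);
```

Adding +1 month to 2059-02-27 gives 2059-03-27.
4 days remain in March 2059 after the 27th (31 − 27).
Full months from April 2059 through May 2061 contribute their day counts.
Then 2 days into June 2061.
Total: 4 + 30 + 31 + 30 + 31 + 31 + 30 + 31 + 30 + 31 + 31 + 29 + 31 + 30 + 31 + 30 + 31 + 31 + 30 + 31 + 30 + 31 + 31 + 28 + 31 + 30 + 31 + 2 = 798.

798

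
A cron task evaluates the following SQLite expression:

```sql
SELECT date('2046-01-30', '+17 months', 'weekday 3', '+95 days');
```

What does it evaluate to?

2047-10-06

Adding +17 months to 2046-01-30 gives 2047-06-30.
`weekday 3` advances to the next Wednesday; 2047-06-30 is a Sunday, so it moves forward to 2047-07-03.
Applying '+95 days' to 2047-07-03: counting 95 days forward gives 2047-10-06.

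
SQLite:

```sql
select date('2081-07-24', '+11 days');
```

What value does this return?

July 2081 has 31 days; 7 remain after the 24th, so 8 days reach 2081-08-01.
Advancing 3 more days within August lands on 2081-08-04.

2081-08-04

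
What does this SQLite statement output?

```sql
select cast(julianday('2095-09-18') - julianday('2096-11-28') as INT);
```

12 days remain in September 2095 after the 18th (30 − 18).
Full months from October 2095 through October 2096 contribute their day counts.
Then 28 days into November 2096.
Total: 12 + 31 + 30 + 31 + 31 + 29 + 31 + 30 + 31 + 30 + 31 + 31 + 30 + 31 + 28 = 437.
The subtraction is earlier − later, so the result is −437 → -437.

-437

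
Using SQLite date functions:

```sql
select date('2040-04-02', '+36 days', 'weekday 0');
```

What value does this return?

2040-05-13

April 2040 has 30 days; 28 remain after the 2nd, so 29 days reach 2040-05-01.
Advancing 7 more days within May lands on 2040-05-08.
`weekday 0` advances to the next Sunday; 2040-05-08 is a Tuesday, so it moves forward to 2040-05-13.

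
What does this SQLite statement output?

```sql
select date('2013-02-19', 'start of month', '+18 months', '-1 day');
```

`start of month` rewinds 2013-02-19 to 2013-02-01.
Adding +18 months to 2013-02-01 gives 2014-08-01.
Going back 1 day from 2014-08-01 reaches 2014-07-31 (last day of July, 31 days).

2014-07-31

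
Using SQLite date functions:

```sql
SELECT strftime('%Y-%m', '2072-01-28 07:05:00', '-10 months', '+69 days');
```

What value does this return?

First apply '-10 months', '+69 days': 2072-01-28 07:05:00 → 2071-06-05 07:05:00.
`%Y-%m` extracts the year-month: 2071-06.

2071-06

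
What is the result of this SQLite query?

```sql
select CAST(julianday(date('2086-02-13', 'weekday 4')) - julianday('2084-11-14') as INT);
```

457

`weekday 4` advances to the next Thursday; 2086-02-13 is a Wednesday, so it moves forward to 2086-02-14.
16 days remain in November 2084 after the 14th (30 − 14).
Full months from December 2084 through January 2086 contribute their day counts.
Then 14 days into February 2086.
Total: 16 + 31 + 31 + 28 + 31 + 30 + 31 + 30 + 31 + 31 + 30 + 31 + 30 + 31 + 31 + 14 = 457.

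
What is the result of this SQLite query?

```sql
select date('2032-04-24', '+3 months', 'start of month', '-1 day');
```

Adding +3 months to 2032-04-24 gives 2032-07-24.
`start of month` rewinds 2032-07-24 to 2032-07-01.
Going back 1 day from 2032-07-01 reaches 2032-06-30 (last day of June, 30 days).

2032-06-30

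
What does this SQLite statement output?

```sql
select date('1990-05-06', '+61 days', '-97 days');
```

1990-03-31

Applying '+61 days' to 1990-05-06: counting 61 days forward gives 1990-07-06.
Applying '-97 days' to 1990-07-06: counting 97 days back gives 1990-03-31.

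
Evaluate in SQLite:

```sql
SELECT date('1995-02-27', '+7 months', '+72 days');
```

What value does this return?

1995-12-08

Adding +7 months to 1995-02-27 gives 1995-09-27.
Applying '+72 days' to 1995-09-27: counting 72 days forward gives 1995-12-08.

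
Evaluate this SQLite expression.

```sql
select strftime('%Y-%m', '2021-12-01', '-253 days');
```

First apply '-253 days': 2021-12-01 → 2021-03-23.
`%Y-%m` extracts the year-month: 2021-03.

2021-03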